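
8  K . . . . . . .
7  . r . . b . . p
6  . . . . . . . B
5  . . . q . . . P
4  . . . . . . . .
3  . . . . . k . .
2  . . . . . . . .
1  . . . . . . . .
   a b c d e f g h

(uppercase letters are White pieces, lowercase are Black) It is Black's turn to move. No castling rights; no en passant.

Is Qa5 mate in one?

no

After Qa5: white king on a8; in check: yes, from the black queen on a5.
White has 1 legal reply: Kxb7.
In check but a legal move exists → not checkmate.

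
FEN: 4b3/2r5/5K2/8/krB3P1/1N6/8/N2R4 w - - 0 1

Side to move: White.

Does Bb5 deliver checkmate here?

no

After Bb5: black king on a4; in check: yes, from the white bishop on b5.
Black has 4 legal replies: Kxb5, Ka3, Bxb5, Rxb5.
In check but a legal move exists → not checkmate.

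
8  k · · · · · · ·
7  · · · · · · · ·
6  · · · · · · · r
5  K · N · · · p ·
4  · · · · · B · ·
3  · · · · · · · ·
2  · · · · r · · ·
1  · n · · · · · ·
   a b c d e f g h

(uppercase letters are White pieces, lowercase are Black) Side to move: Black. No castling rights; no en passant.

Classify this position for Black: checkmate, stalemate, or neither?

neither

Black to move; black king on a8.
In check: no.
Legal moves for Black include: Ka7, Rh8, Rh7, Rg6, Rf6, Rhe6, Rd6, Rc6, Rb6, Ra6+, Rh5, Rh4, Rh3, Rhh2, Rh1, Re8, Re7, Ree6, ... (list truncated; more exist).
Black has legal moves and is not in check → neither.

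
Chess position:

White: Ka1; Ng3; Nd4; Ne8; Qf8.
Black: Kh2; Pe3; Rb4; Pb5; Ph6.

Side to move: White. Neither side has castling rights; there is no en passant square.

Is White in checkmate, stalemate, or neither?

White to move; white king on a1.
In check: no.
Legal moves for White include: Qh8, Qg8, Qg7, Qf7, Qe7, Qxh6+, Qf6, Qd6, Qf5, Qc5, Qf4, Qxb4, Qf3, Qf2+, Qf1, Ng7, Nc7, Nf6, ... (list truncated; more exist).
White has legal moves and is not in check → neither.

neither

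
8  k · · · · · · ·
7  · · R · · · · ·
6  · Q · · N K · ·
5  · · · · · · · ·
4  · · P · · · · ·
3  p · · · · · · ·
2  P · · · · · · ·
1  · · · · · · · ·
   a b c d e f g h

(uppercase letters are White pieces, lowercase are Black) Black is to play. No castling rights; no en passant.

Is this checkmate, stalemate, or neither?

Black to move; black king on a8.
In check: no.
King squares — a7: attacked by Qb6; b7: attacked by Qb6; b8: attacked by Qb6.
Legal moves for Black: none.
Not in check and no legal moves → stalemate.

stalemate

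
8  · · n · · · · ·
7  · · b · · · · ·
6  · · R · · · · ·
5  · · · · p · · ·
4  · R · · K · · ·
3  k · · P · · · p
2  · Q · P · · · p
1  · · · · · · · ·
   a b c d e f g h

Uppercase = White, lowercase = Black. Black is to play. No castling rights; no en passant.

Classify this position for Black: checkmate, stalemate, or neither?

Black to move; black king on a3.
In check: yes, from the white queen on b2.
King squares — a2: attacked by Qb2; b2: attacked by Rb4; b3: attacked by Qb2; a4: attacked by Rb4; b4: attacked by Qb2.
Legal moves for Black: none.
In check with no legal moves → checkmate.

checkmate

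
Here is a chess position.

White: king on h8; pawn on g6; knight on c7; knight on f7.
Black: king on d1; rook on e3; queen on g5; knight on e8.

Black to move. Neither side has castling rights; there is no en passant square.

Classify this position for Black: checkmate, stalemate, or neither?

neither

Black to move; black king on d1.
In check: no.
Legal moves for Black include: Ng7, Nxc7, Nf6, Nd6, Qd8, Qe7, Qh6+, Qxg6, Qf6+, Qh5+, Qf5, Qe5+, Qd5, Qc5, Qb5, Qa5, Qh4+, Qg4, ... (list truncated; more exist).
Black has legal moves and is not in check → neither.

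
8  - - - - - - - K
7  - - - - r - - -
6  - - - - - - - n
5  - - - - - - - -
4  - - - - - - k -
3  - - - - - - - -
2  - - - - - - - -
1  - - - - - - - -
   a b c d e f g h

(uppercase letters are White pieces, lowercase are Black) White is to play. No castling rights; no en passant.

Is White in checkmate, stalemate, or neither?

stalemate

White to move; white king on h8.
In check: no.
King squares — g7: attacked by Re7; h7: attacked by Re7; g8: attacked by Nh6.
Legal moves for White: none.
Not in check and no legal moves → stalemate.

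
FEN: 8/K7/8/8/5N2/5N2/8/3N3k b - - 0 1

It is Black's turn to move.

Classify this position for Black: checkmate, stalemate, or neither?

stalemate

Black to move; black king on h1.
In check: no.
King squares — g1: attacked by Nf3; g2: attacked by Nf4; h2: attacked by Nf3.
Legal moves for Black: none.
Not in check and no legal moves → stalemate.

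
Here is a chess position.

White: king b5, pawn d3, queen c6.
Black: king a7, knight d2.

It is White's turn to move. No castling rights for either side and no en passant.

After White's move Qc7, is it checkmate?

After Qc7: black king on a7; in check: yes, from the white queen on c7.
Black has 1 legal reply: Ka8.
In check but a legal move exists → not checkmate.

no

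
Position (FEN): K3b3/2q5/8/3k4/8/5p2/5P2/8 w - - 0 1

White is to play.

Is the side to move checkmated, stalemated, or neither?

stalemate

White to move; white king on a8.
In check: no.
King squares — a7: attacked by Qc7; b7: attacked by Qc7; b8: attacked by Qc7.
Legal moves for White: none.
Not in check and no legal moves → stalemate.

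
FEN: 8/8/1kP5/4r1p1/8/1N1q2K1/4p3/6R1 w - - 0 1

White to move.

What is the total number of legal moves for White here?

4

White to move; king on g3.
In check: yes, from the black queen on d3.
Legal moves: Kg4, Kh2, Kg2, Kf2.
Count: 4.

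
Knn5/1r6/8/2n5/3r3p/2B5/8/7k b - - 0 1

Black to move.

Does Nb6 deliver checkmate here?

yes

After Nb6: white king on a8; in check: yes, from the black knight on b6.
King squares — a7: attacked by Rb7; b7: attacked by Nc5; b8: attacked by Rb7.
White has no legal moves → checkmate.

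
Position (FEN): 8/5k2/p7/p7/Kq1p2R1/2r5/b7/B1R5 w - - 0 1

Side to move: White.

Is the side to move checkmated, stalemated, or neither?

White to move; white king on a4.
In check: yes, from the black queen on b4.
King squares — a3: attacked by Rc3; b3: attacked by Ba2; b4: attacked by Pa5; a5: attacked by Qb4; b5: attacked by Qb4.
Legal moves for White: none.
In check with no legal moves → checkmate.

checkmate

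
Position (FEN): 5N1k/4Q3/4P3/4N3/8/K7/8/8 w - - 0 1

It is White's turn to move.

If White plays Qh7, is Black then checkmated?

yes

After Qh7: black king on h8; in check: yes, from the white queen on h7.
King squares — g7: attacked by Qh7; h7: attacked by Nf8; g8: attacked by Qh7.
Black has no legal moves → checkmate.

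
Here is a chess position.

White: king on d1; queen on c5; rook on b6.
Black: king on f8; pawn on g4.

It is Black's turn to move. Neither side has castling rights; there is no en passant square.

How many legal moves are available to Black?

Black to move; king on f8.
In check: yes, from the white queen on c5.
Legal moves: Kg8, Ke8, Kg7, Kf7.
Count: 4.

4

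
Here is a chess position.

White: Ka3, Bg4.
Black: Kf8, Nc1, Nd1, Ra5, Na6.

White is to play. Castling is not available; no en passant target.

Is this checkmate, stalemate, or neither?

White to move; white king on a3.
In check: yes, from the black rook on a5.
King squares — a2: attacked by Nc1; b2: attacked by Nd1; b3: attacked by Nc1; a4: attacked by Ra5; b4: attacked by Na6.
Legal moves for White: none.
In check with no legal moves → checkmate.

checkmate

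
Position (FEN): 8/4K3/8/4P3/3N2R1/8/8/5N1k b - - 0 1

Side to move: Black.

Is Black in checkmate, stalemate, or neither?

Black to move; black king on h1.
In check: no.
King squares — g1: attacked by Rg4; g2: attacked by Rg4; h2: attacked by Nf1.
Legal moves for Black: none.
Not in check and no legal moves → stalemate.

stalemate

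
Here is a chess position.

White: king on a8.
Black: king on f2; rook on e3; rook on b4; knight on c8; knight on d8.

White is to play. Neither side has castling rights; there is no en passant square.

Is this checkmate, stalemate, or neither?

stalemate

White to move; white king on a8.
In check: no.
King squares — a7: attacked by Nc8; b7: attacked by Rb4; b8: attacked by Rb4.
Legal moves for White: none.
Not in check and no legal moves → stalemate.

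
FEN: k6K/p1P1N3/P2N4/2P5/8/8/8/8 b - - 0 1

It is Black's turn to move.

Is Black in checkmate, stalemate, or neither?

stalemate

Black to move; black king on a8.
In check: no.
King squares — a7: own pawn; b7: attacked by Pa6; b8: attacked by Pc7.
Legal moves for Black: none.
Not in check and no legal moves → stalemate.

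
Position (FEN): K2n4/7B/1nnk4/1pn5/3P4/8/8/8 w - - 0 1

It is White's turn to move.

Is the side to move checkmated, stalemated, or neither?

checkmate

White to move; white king on a8.
In check: yes, from the black knight on b6.
King squares — a7: attacked by Nc6; b7: attacked by Nc5; b8: attacked by Nc6.
Legal moves for White: none.
In check with no legal moves → checkmate.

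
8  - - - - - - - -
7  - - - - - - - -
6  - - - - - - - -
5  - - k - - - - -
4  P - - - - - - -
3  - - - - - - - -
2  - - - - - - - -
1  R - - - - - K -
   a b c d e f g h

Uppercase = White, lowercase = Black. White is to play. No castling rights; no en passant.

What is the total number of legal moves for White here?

13

White to move; king on g1.
In check: no.
Legal moves: Kh2, Kg2, Kf2, Kh1, Kf1, Ra3, Ra2, Rf1, Re1, Rd1, Rc1+, Rb1, a5.
Count: 13.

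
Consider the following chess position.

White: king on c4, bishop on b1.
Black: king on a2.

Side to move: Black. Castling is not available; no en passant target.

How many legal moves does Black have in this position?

4

Black to move; king on a2.
In check: yes, from the white bishop on b1.
Legal moves: Ka3, Kb2, Kxb1, Ka1.
Count: 4.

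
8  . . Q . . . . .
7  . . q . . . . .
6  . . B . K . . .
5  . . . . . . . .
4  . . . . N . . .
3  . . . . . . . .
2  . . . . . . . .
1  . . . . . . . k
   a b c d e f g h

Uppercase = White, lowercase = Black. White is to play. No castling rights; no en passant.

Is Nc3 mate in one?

no

After Nc3: black king on h1; in check: yes, from the white bishop on c6.
Black has 3 legal replies: Kh2, Kg1, Qxc6+.
In check but a legal move exists → not checkmate.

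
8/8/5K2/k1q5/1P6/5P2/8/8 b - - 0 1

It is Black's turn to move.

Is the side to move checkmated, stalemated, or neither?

neither

Black to move; black king on a5.
In check: yes, from the white pawn on b4.
Legal moves for Black: Kb6, Ka6, Kb5, Kxb4, Ka4, Qxb4.
Black is in check but has 6 legal moves → neither.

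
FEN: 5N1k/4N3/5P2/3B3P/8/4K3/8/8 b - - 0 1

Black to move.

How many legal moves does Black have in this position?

Black to move; king on h8.
In check: no.
Legal moves: none.
Count: 0.

0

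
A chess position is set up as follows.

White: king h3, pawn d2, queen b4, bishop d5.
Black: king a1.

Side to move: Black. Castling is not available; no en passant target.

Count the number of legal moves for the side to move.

Black to move; king on a1.
In check: no.
Legal moves: none.
Count: 0.

0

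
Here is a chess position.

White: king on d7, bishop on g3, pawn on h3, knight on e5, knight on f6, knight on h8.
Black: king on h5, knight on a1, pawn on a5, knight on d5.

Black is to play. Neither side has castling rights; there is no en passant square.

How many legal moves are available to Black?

3

Black to move; king on h5.
In check: yes, from the white knight on f6.
Legal moves: Kh6, Kg5, Nxf6+.
Count: 3.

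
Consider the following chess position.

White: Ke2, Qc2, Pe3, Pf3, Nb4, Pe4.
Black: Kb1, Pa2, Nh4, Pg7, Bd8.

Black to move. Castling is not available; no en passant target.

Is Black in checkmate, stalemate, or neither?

neither

Black to move; black king on b1.
In check: yes, from the white queen on c2.
Legal moves for Black: Ka1.
Black is in check but has 1 legal move → neither.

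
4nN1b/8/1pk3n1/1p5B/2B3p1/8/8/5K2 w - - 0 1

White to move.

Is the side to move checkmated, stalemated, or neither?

neither

White to move; white king on f1.
In check: no.
Legal moves for White include: Nh7, Nd7, Nxg6, Ne6, Bxg6, Bxg4, Bg8, Bf7, Be6, Bd5+, Bxb5+, Bd3, Bb3, Be2, Ba2, Kg2, Kf2, Ke2, ... (list truncated; more exist).
White has legal moves and is not in check → neither.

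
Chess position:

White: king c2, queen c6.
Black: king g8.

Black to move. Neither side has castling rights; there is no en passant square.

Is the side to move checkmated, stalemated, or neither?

neither

Black to move; black king on g8.
In check: no.
Legal moves for Black: Kh8, Kf8, Kh7, Kg7, Kf7.
Black has 5 legal moves and is not in check → neither.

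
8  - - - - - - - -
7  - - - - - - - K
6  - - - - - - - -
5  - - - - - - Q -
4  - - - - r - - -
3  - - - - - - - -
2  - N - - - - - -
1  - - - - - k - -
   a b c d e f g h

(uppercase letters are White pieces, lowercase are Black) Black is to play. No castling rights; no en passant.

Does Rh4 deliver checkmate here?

no

After Rh4: white king on h7; in check: yes, from the black rook on h4.
White has 6 legal replies: Kg8, Kg7, Kg6, Qh6, Qh5, Qxh4.
In check but a legal move exists → not checkmate.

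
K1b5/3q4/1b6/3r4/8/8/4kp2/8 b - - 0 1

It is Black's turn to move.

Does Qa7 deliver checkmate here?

yes

After Qa7: white king on a8; in check: yes, from the black queen on a7.
King squares — a7: attacked by Bb6; b7: attacked by Qa7; b8: attacked by Qa7.
White has no legal moves → checkmate.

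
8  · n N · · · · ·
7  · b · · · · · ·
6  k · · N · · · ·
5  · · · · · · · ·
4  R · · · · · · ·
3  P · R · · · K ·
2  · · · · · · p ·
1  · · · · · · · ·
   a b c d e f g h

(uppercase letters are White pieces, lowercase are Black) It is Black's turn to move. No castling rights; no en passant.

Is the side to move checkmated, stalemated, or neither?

Black to move; black king on a6.
In check: yes, from the white rook on a4.
King squares — a5: attacked by Ra4; b5: attacked by Nd6; b6: attacked by Nc8; a7: attacked by Ra4; b7: own bishop.
Legal moves for Black: none.
In check with no legal moves → checkmate.

checkmate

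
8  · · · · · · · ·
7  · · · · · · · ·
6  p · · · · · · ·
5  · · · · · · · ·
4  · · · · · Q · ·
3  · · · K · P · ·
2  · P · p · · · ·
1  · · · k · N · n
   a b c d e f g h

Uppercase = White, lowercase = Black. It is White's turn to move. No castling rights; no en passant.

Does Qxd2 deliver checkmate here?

After Qxd2: black king on d1; in check: yes, from the white queen on d2.
King squares — c1: attacked by Qd2; e1: attacked by Qd2; c2: attacked by Qd2; d2: attacked by Nf1; e2: attacked by Qd2.
Black has no legal moves → checkmate.

yes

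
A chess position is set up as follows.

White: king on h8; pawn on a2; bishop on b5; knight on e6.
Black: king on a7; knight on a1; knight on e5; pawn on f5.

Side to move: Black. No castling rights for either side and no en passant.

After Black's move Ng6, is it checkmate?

After Ng6: white king on h8; in check: yes, from the black knight on g6.
White has 3 legal replies: Kg8, Kh7, Kg7.
In check but a legal move exists → not checkmate.

no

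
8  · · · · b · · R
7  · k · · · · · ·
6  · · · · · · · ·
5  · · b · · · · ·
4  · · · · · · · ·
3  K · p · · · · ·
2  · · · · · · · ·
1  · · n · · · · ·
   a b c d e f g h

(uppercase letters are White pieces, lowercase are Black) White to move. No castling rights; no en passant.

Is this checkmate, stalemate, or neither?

checkmate

White to move; white king on a3.
In check: yes, from the black bishop on c5.
King squares — a2: attacked by Nc1; b2: attacked by Pc3; b3: attacked by Nc1; a4: attacked by Be8; b4: attacked by Bc5.
Legal moves for White: none.
In check with no legal moves → checkmate.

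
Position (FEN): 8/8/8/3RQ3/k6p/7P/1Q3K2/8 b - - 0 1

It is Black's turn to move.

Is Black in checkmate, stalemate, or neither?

Black to move; black king on a4.
In check: no.
King squares — a3: attacked by Qb2; b3: attacked by Qb2; b4: attacked by Qb2; a5: attacked by Rd5; b5: attacked by Qb2.
Legal moves for Black: none.
Not in check and no legal moves → stalemate.

stalemate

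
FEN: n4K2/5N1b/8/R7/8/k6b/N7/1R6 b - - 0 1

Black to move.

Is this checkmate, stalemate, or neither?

checkmate

Black to move; black king on a3.
In check: yes, from the white rook on a5.
King squares — a2: attacked by Ra5; b2: attacked by Rb1; b3: attacked by Rb1; a4: attacked by Ra5; b4: attacked by Rb1.
Legal moves for Black: none.
In check with no legal moves → checkmate.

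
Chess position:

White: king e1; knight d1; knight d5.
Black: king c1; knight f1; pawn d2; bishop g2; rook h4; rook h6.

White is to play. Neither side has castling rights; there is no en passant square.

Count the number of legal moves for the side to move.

White to move; king on e1.
In check: yes, from the black pawn on d2.
Legal moves: Kf2, Ke2.
Count: 2.

2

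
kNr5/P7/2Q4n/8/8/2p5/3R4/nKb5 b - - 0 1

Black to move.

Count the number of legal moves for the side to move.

2

Black to move; king on a8.
In check: yes, from the white queen on c6.
Legal moves: Kxa7, Rxc6.
Count: 2.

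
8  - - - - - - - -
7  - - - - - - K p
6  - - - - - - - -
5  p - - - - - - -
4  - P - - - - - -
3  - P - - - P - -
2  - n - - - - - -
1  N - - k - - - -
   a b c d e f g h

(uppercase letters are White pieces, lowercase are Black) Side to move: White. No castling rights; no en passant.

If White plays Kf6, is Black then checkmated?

After Kf6: black king on d1; in check: no.
Black is not in check, so this cannot be checkmate.

no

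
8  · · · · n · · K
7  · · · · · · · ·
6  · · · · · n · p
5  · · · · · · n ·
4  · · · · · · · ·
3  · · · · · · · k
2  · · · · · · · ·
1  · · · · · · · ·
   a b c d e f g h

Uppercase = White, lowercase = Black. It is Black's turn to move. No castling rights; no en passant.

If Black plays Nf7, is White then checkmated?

yes

After Nf7: white king on h8; in check: yes, from the black knight on f7.
King squares — g7: attacked by Ne8; h7: attacked by Nf6; g8: attacked by Nf6.
White has no legal moves → checkmate.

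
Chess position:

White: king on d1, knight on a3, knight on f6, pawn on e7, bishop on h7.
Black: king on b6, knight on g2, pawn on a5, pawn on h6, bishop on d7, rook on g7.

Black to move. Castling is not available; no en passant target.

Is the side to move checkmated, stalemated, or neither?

neither

Black to move; black king on b6.
In check: no.
Legal moves for Black include: Rg8, Rxh7, Rf7, Rxe7, Rg6, Rg5, Rg4, Rg3, Be8, Bc8, Be6, Bc6, Bf5, Bb5, Bg4+, Ba4+, Bh3, Kc7, ... (list truncated; more exist).
Black has legal moves and is not in check → neither.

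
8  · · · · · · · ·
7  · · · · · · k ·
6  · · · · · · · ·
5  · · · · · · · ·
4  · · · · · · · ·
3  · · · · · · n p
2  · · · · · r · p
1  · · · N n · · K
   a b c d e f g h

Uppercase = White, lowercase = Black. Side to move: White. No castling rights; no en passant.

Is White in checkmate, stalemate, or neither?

White to move; white king on h1.
In check: yes, from the black knight on g3.
King squares — g1: attacked by Ph2; g2: attacked by Ne1; h2: attacked by Rf2.
Legal moves for White: none.
In check with no legal moves → checkmate.

checkmate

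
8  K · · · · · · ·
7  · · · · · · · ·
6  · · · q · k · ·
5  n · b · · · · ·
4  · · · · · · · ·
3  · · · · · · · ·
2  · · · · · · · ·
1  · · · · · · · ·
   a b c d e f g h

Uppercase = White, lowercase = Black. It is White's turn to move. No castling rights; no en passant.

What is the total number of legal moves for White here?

White to move; king on a8.
In check: no.
Legal moves: none.
Count: 0.

0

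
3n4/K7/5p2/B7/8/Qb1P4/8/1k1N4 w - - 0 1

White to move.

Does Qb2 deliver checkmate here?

After Qb2: black king on b1; in check: yes, from the white queen on b2.
King squares — a1: attacked by Qb2; c1: attacked by Qb2; a2: attacked by Qb2; b2: attacked by Nd1; c2: attacked by Qb2.
Black has no legal moves → checkmate.

yes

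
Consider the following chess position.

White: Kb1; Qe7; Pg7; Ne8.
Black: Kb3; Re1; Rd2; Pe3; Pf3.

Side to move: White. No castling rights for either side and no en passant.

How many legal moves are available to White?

White to move; king on b1.
In check: yes, from the black rook on e1.
Legal moves: none.
Count: 0.

0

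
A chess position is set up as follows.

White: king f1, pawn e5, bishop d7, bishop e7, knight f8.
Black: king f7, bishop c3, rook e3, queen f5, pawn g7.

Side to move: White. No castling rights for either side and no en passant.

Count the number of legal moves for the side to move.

3

White to move; king on f1.
In check: yes, from the black queen on f5.
Legal moves: Kg2, Kg1, Bxf5.
Count: 3.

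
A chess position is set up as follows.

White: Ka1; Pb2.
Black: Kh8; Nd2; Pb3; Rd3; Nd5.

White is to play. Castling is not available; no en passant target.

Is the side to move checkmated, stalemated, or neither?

stalemate

White to move; white king on a1.
In check: no.
King squares — b1: attacked by Nd2; a2: attacked by Pb3; b2: own pawn.
Legal moves for White: none.
Not in check and no legal moves → stalemate.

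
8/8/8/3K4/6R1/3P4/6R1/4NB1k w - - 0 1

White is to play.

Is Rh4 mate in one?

yes

After Rh4: black king on h1; in check: yes, from the white rook on h4.
King squares — g1: attacked by Rg2; g2: attacked by Ne1; h2: attacked by Rg2.
Black has no legal moves → checkmate.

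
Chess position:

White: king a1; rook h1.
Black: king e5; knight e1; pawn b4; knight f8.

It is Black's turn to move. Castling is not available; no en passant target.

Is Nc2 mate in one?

no

After Nc2: white king on a1; in check: yes, from the black knight on c2.
White has 3 legal replies: Kb2, Ka2, Kb1.
In check but a legal move exists → not checkmate.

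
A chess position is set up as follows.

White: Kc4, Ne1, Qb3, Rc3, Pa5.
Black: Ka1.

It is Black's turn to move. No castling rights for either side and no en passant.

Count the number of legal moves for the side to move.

Black to move; king on a1.
In check: no.
Legal moves: none.
Count: 0.

0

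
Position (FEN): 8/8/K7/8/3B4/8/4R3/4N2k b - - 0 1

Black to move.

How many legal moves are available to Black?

0

Black to move; king on h1.
In check: no.
Legal moves: none.
Count: 0.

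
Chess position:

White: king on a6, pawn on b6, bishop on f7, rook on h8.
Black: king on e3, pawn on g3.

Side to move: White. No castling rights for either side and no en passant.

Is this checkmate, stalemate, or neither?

White to move; white king on a6.
In check: no.
Legal moves for White include: Rg8, Rf8, Re8+, Rd8, Rc8, Rb8, Ra8, Rh7, Rh6, Rh5, Rh4, Rh3, Rh2, Rh1, Bg8, Be8, Bg6, Be6, ... (list truncated; more exist).
White has legal moves and is not in check → neither.

neither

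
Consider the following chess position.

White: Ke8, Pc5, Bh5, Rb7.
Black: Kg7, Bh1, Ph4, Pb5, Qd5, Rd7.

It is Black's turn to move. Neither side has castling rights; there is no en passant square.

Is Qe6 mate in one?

After Qe6: white king on e8; in check: yes, from the black queen on e6.
King squares — d7: attacked by Qe6; e7: attacked by Qe6; f7: attacked by Qe6; d8: attacked by Rd7; f8: attacked by Kg7.
White has no legal moves → checkmate.

yes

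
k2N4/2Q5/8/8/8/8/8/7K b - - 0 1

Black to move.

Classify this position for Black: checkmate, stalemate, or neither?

stalemate

Black to move; black king on a8.
In check: no.
King squares — a7: attacked by Qc7; b7: attacked by Qc7; b8: attacked by Qc7.
Legal moves for Black: none.
Not in check and no legal moves → stalemate.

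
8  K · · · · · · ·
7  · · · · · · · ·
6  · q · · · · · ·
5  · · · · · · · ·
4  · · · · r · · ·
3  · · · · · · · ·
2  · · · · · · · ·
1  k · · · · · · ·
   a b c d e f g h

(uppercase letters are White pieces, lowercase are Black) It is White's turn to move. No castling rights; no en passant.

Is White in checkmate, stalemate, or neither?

White to move; white king on a8.
In check: no.
King squares — a7: attacked by Qb6; b7: attacked by Qb6; b8: attacked by Qb6.
Legal moves for White: none.
Not in check and no legal moves → stalemate.

stalemate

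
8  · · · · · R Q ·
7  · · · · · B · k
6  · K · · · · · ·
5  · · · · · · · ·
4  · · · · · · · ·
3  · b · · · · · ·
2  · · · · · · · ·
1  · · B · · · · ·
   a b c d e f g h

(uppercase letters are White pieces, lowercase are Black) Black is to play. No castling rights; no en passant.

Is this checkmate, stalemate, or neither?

checkmate

Black to move; black king on h7.
In check: yes, from the white queen on g8.
King squares — g6: attacked by Bf7; h6: attacked by Bc1; g7: attacked by Qg8; g8: attacked by Bf7; h8: attacked by Qg8.
Legal moves for Black: none.
In check with no legal moves → checkmate.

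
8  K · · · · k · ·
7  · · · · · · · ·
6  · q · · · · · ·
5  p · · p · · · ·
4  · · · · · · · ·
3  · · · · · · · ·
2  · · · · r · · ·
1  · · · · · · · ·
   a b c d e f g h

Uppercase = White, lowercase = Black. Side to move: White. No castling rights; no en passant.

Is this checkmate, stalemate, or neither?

White to move; white king on a8.
In check: no.
King squares — a7: attacked by Qb6; b7: attacked by Qb6; b8: attacked by Qb6.
Legal moves for White: none.
Not in check and no legal moves → stalemate.

stalemate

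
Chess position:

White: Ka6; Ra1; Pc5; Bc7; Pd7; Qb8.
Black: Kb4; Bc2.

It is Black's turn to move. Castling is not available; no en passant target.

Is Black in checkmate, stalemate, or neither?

neither

Black to move; black king on b4.
In check: yes, from the white queen on b8.
Legal moves for Black: Kxc5, Kc4, Kc3.
Black is in check but has 3 legal moves → neither.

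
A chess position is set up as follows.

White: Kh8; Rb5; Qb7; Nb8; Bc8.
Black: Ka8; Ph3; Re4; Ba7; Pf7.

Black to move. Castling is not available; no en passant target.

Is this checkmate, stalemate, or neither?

checkmate

Black to move; black king on a8.
In check: yes, from the white queen on b7.
King squares — a7: own bishop; b7: attacked by Rb5; b8: attacked by Qb7.
Legal moves for Black: none.
In check with no legal moves → checkmate.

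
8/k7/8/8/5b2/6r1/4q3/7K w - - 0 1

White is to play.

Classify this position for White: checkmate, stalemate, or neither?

White to move; white king on h1.
In check: no.
King squares — g1: attacked by Rg3; g2: attacked by Qe2; h2: attacked by Qe2.
Legal moves for White: none.
Not in check and no legal moves → stalemate.

stalemate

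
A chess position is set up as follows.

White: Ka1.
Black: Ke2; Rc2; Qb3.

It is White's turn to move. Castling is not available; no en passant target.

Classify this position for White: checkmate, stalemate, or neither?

White to move; white king on a1.
In check: no.
King squares — b1: attacked by Qb3; a2: attacked by Rc2; b2: attacked by Rc2.
Legal moves for White: none.
Not in check and no legal moves → stalemate.

stalemate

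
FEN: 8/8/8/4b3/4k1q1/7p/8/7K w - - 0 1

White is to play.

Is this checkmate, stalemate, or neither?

White to move; white king on h1.
In check: no.
King squares — g1: attacked by Qg4; g2: attacked by Ph3; h2: attacked by Be5.
Legal moves for White: none.
Not in check and no legal moves → stalemate.

stalemate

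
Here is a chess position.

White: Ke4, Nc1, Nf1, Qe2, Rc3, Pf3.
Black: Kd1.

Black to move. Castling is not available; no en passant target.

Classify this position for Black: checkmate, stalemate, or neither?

Black to move; black king on d1.
In check: yes, from the white queen on e2.
King squares — c1: attacked by Rc3; e1: attacked by Qe2; c2: attacked by Qe2; d2: attacked by Nf1; e2: attacked by Nc1.
Legal moves for Black: none.
In check with no legal moves → checkmate.

checkmate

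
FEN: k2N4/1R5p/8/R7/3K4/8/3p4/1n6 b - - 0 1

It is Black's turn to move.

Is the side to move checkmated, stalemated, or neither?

checkmate

Black to move; black king on a8.
In check: yes, from the white rook on a5.
King squares — a7: attacked by Ra5; b7: attacked by Nd8; b8: attacked by Rb7.
Legal moves for Black: none.
In check with no legal moves → checkmate.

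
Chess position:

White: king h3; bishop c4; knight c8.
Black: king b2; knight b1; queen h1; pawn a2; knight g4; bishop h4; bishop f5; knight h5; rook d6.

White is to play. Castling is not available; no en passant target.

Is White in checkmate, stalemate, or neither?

White to move; white king on h3.
In check: yes, from the black queen on h1.
King squares — g2: attacked by Qh1; h2: attacked by Qh1; g3: attacked by Bh4; g4: attacked by Bf5; h4: attacked by Qh1.
Legal moves for White: none.
In check with no legal moves → checkmate.

checkmate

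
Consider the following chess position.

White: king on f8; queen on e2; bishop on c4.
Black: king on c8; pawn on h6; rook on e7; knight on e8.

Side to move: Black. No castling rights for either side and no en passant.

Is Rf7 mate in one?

After Rf7: white king on f8; in check: yes, from the black rook on f7.
White has 4 legal replies: Kg8, Kxe8, Kxf7, Bxf7.
In check but a legal move exists → not checkmate.

no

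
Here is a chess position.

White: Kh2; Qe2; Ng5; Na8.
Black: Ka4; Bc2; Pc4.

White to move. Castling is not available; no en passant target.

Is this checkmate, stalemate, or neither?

neither

White to move; white king on h2.
In check: no.
Legal moves for White include: Nc7, Nb6+, Nh7, Nf7, Ne6, Ne4, Nh3, Nf3, Kh3, Kg3, Kg2, Kh1, Kg1, Qe8+, Qe7, Qe6, Qh5, Qe5, ... (list truncated; more exist).
White has legal moves and is not in check → neither.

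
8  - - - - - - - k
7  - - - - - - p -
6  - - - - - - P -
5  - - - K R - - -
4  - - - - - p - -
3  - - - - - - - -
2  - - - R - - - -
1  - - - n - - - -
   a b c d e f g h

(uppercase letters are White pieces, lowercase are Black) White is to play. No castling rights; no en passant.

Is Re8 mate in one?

yes

After Re8: black king on h8; in check: yes, from the white rook on e8.
King squares — g7: own pawn; h7: attacked by Pg6; g8: attacked by Re8.
Black has no legal moves → checkmate.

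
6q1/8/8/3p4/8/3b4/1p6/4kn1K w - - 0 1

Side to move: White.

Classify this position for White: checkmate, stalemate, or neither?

stalemate

White to move; white king on h1.
In check: no.
King squares — g1: attacked by Qg8; g2: attacked by Qg8; h2: attacked by Nf1.
Legal moves for White: none.
Not in check and no legal moves → stalemate.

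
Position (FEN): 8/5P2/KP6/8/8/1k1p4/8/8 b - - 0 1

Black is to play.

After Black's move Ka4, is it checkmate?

After Ka4: white king on a6; in check: no.
White is not in check, so this cannot be checkmate.

no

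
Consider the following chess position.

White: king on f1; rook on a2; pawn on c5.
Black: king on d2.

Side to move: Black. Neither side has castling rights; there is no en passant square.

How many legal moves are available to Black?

5

Black to move; king on d2.
In check: yes, from the white rook on a2.
Legal moves: Ke3, Kd3, Kc3, Kd1, Kc1.
Count: 5.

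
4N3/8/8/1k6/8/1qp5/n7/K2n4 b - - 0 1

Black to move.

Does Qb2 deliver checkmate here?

yes

After Qb2: white king on a1; in check: yes, from the black queen on b2.
King squares — b1: attacked by Qb2; a2: attacked by Qb2; b2: attacked by Nd1.
White has no legal moves → checkmate.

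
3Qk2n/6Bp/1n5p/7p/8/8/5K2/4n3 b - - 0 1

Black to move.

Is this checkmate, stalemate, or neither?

neither

Black to move; black king on e8.
In check: yes, from the white queen on d8.
King squares — d7: attacked by Qd8; e7: attacked by Qd8; f7: available; d8: available; f8: attacked by Bg7.
Legal moves for Black: Kxd8, Kf7.
Black is in check but has 2 legal moves → neither.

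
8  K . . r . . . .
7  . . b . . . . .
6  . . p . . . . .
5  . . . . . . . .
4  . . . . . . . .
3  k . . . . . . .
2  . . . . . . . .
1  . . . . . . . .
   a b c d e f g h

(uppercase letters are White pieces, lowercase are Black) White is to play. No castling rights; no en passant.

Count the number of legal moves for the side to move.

2

White to move; king on a8.
In check: yes, from the black rook on d8.
Legal moves: Kb7, Ka7.
Count: 2.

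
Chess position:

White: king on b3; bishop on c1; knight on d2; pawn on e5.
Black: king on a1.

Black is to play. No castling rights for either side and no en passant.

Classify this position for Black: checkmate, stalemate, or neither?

stalemate

Black to move; black king on a1.
In check: no.
King squares — b1: attacked by Nd2; a2: attacked by Kb3; b2: attacked by Bc1.
Legal moves for Black: none.
Not in check and no legal moves → stalemate.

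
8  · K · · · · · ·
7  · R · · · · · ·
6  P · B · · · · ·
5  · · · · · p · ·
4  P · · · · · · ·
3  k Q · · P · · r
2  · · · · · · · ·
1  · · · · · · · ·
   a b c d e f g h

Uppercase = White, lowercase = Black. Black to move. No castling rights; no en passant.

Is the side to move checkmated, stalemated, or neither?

Black to move; black king on a3.
In check: yes, from the white queen on b3.
King squares — a2: attacked by Qb3; b2: attacked by Qb3; b3: attacked by Rb7; a4: attacked by Qb3; b4: attacked by Qb3.
Legal moves for Black: none.
In check with no legal moves → checkmate.

checkmate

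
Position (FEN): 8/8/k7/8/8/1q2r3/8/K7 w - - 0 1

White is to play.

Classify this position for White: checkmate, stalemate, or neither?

stalemate

White to move; white king on a1.
In check: no.
King squares — b1: attacked by Qb3; a2: attacked by Qb3; b2: attacked by Qb3.
Legal moves for White: none.
Not in check and no legal moves → stalemate.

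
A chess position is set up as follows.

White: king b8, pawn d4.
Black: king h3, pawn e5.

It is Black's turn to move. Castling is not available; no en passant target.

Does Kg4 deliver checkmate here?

no

After Kg4: white king on b8; in check: no.
White is not in check, so this cannot be checkmate.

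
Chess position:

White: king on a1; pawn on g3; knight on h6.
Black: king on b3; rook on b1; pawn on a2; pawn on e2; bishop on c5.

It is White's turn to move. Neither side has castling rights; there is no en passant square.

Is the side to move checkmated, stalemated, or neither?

White to move; white king on a1.
In check: yes, from the black rook on b1.
King squares — b1: attacked by Pa2; a2: attacked by Kb3; b2: attacked by Rb1.
Legal moves for White: none.
In check with no legal moves → checkmate.

checkmate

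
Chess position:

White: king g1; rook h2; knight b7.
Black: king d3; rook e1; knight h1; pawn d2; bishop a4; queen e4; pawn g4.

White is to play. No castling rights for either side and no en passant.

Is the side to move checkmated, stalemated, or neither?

White to move; white king on g1.
In check: yes, from the black rook on e1.
King squares — f1: attacked by Re1; h1: attacked by Re1; f2: attacked by Nh1; g2: attacked by Qe4; h2: own rook.
Legal moves for White: none.
In check with no legal moves → checkmate.

checkmate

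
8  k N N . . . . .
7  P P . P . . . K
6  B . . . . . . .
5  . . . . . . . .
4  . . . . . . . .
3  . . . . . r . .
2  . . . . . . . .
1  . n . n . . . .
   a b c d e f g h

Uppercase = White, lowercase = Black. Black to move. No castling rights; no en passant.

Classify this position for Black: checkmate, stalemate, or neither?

Black to move; black king on a8.
In check: yes, from the white pawn on b7.
King squares — a7: attacked by Nc8; b7: attacked by Ba6; b8: attacked by Pa7.
Legal moves for Black: none.
In check with no legal moves → checkmate.

checkmate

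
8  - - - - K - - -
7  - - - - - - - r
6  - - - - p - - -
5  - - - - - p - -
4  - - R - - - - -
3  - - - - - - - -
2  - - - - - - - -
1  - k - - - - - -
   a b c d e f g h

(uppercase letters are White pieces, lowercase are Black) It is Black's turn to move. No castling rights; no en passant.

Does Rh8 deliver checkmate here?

After Rh8: white king on e8; in check: yes, from the black rook on h8.
White has 3 legal replies: Kf7, Ke7, Kd7.
In check but a legal move exists → not checkmate.

no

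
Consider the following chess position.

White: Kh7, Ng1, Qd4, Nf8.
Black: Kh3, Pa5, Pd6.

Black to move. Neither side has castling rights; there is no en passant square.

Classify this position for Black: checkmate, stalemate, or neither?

Black to move; black king on h3.
In check: yes, from the white knight on g1.
Legal moves for Black: Kg3, Kh2, Kg2.
Black is in check but has 3 legal moves → neither.

neither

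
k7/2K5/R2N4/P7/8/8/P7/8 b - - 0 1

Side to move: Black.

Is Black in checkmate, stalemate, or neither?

Black to move; black king on a8.
In check: yes, from the white rook on a6.
King squares — a7: attacked by Ra6; b7: attacked by Nd6; b8: attacked by Kc7.
Legal moves for Black: none.
In check with no legal moves → checkmate.

checkmate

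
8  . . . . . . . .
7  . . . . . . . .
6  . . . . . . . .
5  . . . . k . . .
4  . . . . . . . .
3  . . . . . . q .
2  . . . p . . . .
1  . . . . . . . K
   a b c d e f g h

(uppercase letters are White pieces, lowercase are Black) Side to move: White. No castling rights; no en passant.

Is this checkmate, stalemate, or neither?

White to move; white king on h1.
In check: no.
King squares — g1: attacked by Qg3; g2: attacked by Qg3; h2: attacked by Qg3.
Legal moves for White: none.
Not in check and no legal moves → stalemate.

stalemate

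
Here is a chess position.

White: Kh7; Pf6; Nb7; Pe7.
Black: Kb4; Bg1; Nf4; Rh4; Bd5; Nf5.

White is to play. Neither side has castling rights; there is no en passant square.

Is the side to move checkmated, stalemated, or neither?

White to move; white king on h7.
In check: yes, from the black rook on h4.
King squares — g6: attacked by Nf4; h6: attacked by Rh4; g7: attacked by Nf5; g8: attacked by Bd5; h8: attacked by Rh4.
Legal moves for White: none.
In check with no legal moves → checkmate.

checkmate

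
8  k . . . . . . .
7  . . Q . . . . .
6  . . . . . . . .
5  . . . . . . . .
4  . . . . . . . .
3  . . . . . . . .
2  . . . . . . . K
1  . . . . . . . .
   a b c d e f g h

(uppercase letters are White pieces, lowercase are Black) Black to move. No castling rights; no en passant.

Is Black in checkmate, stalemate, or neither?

stalemate

Black to move; black king on a8.
In check: no.
King squares — a7: attacked by Qc7; b7: attacked by Qc7; b8: attacked by Qc7.
Legal moves for Black: none.
Not in check and no legal moves → stalemate.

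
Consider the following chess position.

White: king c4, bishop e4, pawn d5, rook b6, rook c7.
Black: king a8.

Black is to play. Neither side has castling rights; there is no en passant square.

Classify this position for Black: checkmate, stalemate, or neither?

stalemate

Black to move; black king on a8.
In check: no.
King squares — a7: attacked by Rc7; b7: attacked by Rb6; b8: attacked by Rb6.
Legal moves for Black: none.
Not in check and no legal moves → stalemate.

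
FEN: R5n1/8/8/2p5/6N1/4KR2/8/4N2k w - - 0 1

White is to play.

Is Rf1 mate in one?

yes

After Rf1: black king on h1; in check: yes, from the white rook on f1.
King squares — g1: attacked by Rf1; g2: attacked by Ne1; h2: attacked by Ng4.
Black has no legal moves → checkmate.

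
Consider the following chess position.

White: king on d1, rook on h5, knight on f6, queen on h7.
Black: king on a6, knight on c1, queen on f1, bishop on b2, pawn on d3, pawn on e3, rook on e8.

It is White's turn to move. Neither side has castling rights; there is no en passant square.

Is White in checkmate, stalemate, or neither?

White to move; white king on d1.
In check: yes, from the black queen on f1.
King squares — c1: attacked by Qf1; e1: attacked by Qf1; c2: attacked by Pd3; d2: attacked by Pe3; e2: attacked by Nc1.
Legal moves for White: none.
In check with no legal moves → checkmate.

checkmate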